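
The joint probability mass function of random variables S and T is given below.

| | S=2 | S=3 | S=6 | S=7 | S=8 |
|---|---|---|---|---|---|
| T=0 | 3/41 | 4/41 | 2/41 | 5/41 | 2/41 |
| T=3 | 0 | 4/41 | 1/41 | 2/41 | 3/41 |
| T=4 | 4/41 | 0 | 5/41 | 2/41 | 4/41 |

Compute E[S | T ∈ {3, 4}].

28/5

P(T ∈ {3, 4}) = 25/41.
Σ S·P over the event = 2·(4/41) + 3·(4/41) + 6·(1/41) + 6·(5/41) + 7·(2/41) + 7·(2/41) + 8·(3/41) + 8·(4/41) = 140/41.
E[S | T ∈ {3, 4}] = (140/41) / (25/41) = 28/5.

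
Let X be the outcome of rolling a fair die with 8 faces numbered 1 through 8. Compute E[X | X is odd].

4

Given X is odd, X is equally likely to be any of {1, 3, 5, 7}.
E[X | X is odd] = (1 + 3 + 5 + 7) / 4 = 4.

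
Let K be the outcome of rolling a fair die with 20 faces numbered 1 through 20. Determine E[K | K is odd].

10

Given K is odd, K is equally likely to be any of {1, 3, 5, 7, 9, 11, 13, 15, 17, 19}.
E[K | K is odd] = (1 + 3 + 5 + 7 + 9 + 11 + 13 + 15 + 17 + 19) / 10 = 10.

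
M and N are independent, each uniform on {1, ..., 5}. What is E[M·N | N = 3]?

Outcomes with N = 3: (1,3), (2,3), (3,3), (4,3), (5,3), each with probability 1/25.
E[M·N | N = 3] = (3 + 6 + 9 + 12 + 15) / 5 = 9.

9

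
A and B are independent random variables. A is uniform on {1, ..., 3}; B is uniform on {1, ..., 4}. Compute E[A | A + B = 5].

Outcomes with A + B = 5: (1,4), (2,3), (3,2), each with probability 1/12.
E[A | A + B = 5] = (1 + 2 + 3) / 3 = 2.

2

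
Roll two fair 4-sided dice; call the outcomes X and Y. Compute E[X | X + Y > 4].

3

Outcomes with X + Y > 4: (1,4), (2,3), (2,4), (3,2), (3,3), (3,4), (4,1), (4,2), (4,3), (4,4), each with probability 1/16.
E[X | X + Y > 4] = (1 + 2 + 2 + 3 + 3 + 3 + 4 + 4 + 4 + 4) / 10 = 3.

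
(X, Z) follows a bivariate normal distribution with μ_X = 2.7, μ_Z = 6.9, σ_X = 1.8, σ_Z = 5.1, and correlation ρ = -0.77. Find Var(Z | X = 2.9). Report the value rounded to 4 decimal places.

10.5887

The conditional variance in a bivariate normal is σ_Z²(1 − ρ²), independent of x.
Var(Z | X=2.9) = (5.1)²·(1 − (-0.77)²) = 26.01·0.4071 = 10.5887.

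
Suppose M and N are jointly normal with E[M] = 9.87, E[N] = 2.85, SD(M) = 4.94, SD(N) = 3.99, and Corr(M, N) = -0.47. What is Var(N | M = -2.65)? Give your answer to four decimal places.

The conditional variance in a bivariate normal is σ_N²(1 − ρ²), independent of x.
Var(N | M=-2.65) = (3.99)²·(1 − (-0.47)²) = 15.9201·0.7791 = 12.4033.

12.4033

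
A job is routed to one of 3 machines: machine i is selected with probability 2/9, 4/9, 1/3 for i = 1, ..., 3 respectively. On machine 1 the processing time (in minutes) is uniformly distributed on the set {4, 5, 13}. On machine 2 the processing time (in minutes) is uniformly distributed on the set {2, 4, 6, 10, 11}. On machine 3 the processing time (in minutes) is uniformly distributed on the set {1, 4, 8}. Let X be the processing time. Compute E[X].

E[X | machine 1] = (4+5+13)/3 = 22/3.
E[X | machine 2] = (2+4+6+10+11)/5 = 33/5.
E[X | machine 3] = (1+4+8)/3 = 13/3.
By the law of total expectation,
E[X] = (2/9)·(22/3) + (4/9)·(33/5) + (1/3)·(13/3) = 811/135.

811/135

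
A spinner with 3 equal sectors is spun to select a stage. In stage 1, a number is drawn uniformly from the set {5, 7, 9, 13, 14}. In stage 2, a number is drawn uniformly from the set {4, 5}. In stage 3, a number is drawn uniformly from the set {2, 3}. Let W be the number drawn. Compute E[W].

E[W | stage 1] = (5+7+9+13+14)/5 = 48/5.
E[W | stage 2] = (4+5)/2 = 9/2.
E[W | stage 3] = (2+3)/2 = 5/2.
E[W] = (1/3)·(48/5) + (1/3)·(9/2) + (1/3)·(5/2) = 83/15.

83/15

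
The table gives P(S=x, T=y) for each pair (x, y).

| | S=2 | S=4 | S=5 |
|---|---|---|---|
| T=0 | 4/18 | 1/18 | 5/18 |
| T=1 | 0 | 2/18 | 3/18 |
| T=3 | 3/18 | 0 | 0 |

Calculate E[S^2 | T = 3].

P(T = 3) = 1/6.
Summing S^2·P(S=x,T=y) over the conditioning event gives 2/3.
E[S^2 | T = 3] = (2/3) / (1/6) = 4.

4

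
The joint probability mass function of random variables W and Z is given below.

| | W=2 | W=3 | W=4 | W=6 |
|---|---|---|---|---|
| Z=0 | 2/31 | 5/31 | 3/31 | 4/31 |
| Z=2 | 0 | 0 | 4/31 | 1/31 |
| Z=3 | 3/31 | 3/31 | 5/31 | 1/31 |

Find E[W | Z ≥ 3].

P(Z ≥ 3) = 12/31.
Σ W·P over the event = 2·(3/31) + 3·(3/31) + 4·(5/31) + 6·(1/31) = 41/31.
E[W | Z ≥ 3] = (41/31) / (12/31) = 41/12.

41/12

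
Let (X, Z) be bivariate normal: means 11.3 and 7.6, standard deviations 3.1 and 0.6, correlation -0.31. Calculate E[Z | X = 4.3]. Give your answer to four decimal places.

8.0200

For a bivariate normal, E[Z | X=x] = μ_Z + ρ·(σ_Z/σ_X)·(x − μ_X).
E[Z | X=4.3] = 7.6 + (-0.31)·(0.6/3.1)·(4.3 − (11.3)) = 7.6 + (-0.06)·(-7) = 8.0200.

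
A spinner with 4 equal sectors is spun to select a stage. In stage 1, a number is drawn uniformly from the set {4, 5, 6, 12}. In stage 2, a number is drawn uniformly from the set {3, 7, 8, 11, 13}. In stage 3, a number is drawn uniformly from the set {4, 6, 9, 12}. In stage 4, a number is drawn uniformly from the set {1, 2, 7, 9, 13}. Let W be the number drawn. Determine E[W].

293/40

E[W | stage 1] = (4+5+6+12)/4 = 27/4.
E[W | stage 2] = (3+7+8+11+13)/5 = 42/5.
E[W | stage 3] = (4+6+9+12)/4 = 31/4.
E[W | stage 4] = (1+2+7+9+13)/5 = 32/5.
By the law of total expectation,
E[W] = (1/4)·(27/4) + (1/4)·(42/5) + (1/4)·(31/4) + (1/4)·(32/5) = 293/40.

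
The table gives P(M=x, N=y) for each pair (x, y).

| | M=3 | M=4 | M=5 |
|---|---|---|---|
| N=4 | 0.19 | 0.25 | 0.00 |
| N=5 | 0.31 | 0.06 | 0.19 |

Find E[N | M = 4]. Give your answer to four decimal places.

4.1935

P(M = 4) = 0.31.
Σ N·P over the event = 4·(0.25) + 5·(0.06) = 1.30.
E[N | M = 4] = (1.30) / (0.31) = 4.1935.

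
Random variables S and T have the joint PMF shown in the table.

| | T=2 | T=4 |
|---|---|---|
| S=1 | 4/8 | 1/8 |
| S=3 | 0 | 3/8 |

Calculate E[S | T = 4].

P(T = 4) = 1/2.
Σ S·P over the event = 1·(1/8) + 3·(3/8) = 5/4.
E[S | T = 4] = (5/4) / (1/2) = 5/2.

5/2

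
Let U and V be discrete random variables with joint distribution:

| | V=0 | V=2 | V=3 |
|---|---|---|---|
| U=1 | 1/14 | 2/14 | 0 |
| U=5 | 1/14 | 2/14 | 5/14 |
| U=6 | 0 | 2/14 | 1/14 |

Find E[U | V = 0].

P(V = 0) = 1/7.
Σ U·P over the event = 1·(1/14) + 5·(1/14) = 3/7.
E[U | V = 0] = (3/7) / (1/7) = 3.

3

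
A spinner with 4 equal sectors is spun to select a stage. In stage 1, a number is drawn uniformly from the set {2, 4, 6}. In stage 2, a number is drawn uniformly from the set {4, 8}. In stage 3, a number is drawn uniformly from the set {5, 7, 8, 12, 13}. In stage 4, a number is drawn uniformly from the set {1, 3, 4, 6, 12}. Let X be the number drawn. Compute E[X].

121/20

E[X | stage 1] = (2+4+6)/3 = 4.
E[X | stage 2] = (4+8)/2 = 6.
E[X | stage 3] = (5+7+8+12+13)/5 = 9.
E[X | stage 4] = (1+3+4+6+12)/5 = 26/5.
E[X] = (1/4)·(4) + (1/4)·(6) + (1/4)·(9) + (1/4)·(26/5) = 121/20.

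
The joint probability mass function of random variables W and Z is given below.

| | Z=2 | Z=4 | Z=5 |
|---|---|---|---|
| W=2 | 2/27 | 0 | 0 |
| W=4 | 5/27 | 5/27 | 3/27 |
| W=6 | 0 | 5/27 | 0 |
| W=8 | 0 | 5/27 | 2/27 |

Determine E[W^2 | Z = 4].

116/3

P(Z = 4) = 5/9.
Σ W^2·P over the event = 16·(5/27) + 36·(5/27) + 64·(5/27) = 580/27.
E[W^2 | Z = 4] = (580/27) / (5/9) = 116/3.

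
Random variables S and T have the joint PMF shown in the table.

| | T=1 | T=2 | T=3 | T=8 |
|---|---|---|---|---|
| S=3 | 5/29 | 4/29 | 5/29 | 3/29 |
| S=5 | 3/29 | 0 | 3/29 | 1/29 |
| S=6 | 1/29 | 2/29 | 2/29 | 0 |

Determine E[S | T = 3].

21/5

P(T = 3) = 10/29.
Σ S·P over the event = 3·(5/29) + 5·(3/29) + 6·(2/29) = 42/29.
E[S | T = 3] = (42/29) / (10/29) = 21/5.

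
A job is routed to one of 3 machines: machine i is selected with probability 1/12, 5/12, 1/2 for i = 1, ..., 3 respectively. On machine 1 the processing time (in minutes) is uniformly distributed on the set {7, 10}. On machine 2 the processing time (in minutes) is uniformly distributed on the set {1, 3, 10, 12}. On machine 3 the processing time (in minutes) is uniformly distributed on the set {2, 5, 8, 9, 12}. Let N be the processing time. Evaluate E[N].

E[N | machine 1] = (7+10)/2 = 17/2.
E[N | machine 2] = (1+3+10+12)/4 = 13/2.
E[N | machine 3] = (2+5+8+9+12)/5 = 36/5.
By the law of total expectation,
E[N] = (1/12)·(17/2) + (5/12)·(13/2) + (1/2)·(36/5) = 421/60.

421/60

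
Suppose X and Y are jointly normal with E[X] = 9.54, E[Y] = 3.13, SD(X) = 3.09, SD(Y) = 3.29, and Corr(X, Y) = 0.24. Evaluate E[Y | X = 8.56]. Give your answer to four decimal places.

The regression of Y on X has slope ρ·σ_Y/σ_X and passes through (μ_X, μ_Y).
E[Y | X=8.56] = 3.13 + (0.24)·(3.29/3.09)·(8.56 − (9.54)) = 3.13 + (0.25553)·(-0.98) = 2.8796.

2.8796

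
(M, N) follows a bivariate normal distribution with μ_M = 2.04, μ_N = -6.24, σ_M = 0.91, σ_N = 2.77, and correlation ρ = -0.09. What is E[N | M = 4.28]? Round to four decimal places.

-6.8537

For a bivariate normal, E[N | M=x] = μ_N + ρ·(σ_N/σ_M)·(x − μ_M).
E[N | M=4.28] = -6.24 + (-0.09)·(2.77/0.91)·(4.28 − (2.04)) = -6.24 + (-0.27396)·(2.24) = -6.8537.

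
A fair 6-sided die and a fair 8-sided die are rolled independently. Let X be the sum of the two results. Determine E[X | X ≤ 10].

132/19

P(X ≤ 10) = 19/24.
E[X | X ≤ 10] = (11/2) / (19/24) = 132/19.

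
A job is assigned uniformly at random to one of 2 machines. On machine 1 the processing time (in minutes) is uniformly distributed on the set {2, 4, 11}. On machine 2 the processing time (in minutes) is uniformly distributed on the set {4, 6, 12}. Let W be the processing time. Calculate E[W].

13/2

E[W | machine 1] = (2+4+11)/3 = 17/3.
E[W | machine 2] = (4+6+12)/3 = 22/3.
E[W] = (1/2)·(17/3) + (1/2)·(22/3) = 13/2.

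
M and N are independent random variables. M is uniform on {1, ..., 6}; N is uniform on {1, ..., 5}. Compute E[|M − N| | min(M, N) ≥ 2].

P(min(M, N) ≥ 2) = 2/3.
Summing |M−N|·P(x,y) over outcomes with min(M, N) ≥ 2 gives 1.
E[|M − N| | min(M, N) ≥ 2] = (1) / (2/3) = 3/2.

3/2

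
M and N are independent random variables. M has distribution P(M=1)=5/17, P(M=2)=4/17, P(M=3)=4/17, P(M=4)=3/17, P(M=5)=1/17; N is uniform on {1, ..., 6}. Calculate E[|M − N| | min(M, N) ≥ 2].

P(min(M, N) ≥ 2) = 10/17.
Summing |M−N|·P(x,y) over outcomes with min(M, N) ≥ 2 gives 31/34.
E[|M − N| | min(M, N) ≥ 2] = (31/34) / (10/17) = 31/20.

31/20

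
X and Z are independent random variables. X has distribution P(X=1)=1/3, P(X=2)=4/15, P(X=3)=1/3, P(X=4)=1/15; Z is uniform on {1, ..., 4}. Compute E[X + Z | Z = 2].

P(Z = 2) = 1/4.
Summing (X+Z)·P(x,y) over outcomes with Z = 2 gives 31/30.
E[X + Z | Z = 2] = (31/30) / (1/4) = 62/15.

62/15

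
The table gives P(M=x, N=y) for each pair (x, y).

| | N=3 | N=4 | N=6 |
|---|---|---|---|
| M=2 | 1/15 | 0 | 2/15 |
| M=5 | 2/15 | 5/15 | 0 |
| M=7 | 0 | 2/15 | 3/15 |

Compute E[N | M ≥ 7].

P(M ≥ 7) = 1/3.
Summing N·P(M=x,N=y) over the conditioning event gives 26/15.
E[N | M ≥ 7] = (26/15) / (1/3) = 26/5.

26/5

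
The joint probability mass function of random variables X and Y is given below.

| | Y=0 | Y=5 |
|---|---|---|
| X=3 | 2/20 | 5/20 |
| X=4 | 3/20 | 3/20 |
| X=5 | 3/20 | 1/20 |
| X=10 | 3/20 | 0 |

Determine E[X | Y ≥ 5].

32/9

P(Y ≥ 5) = 9/20.
Σ X·P over the event = 3·(5/20) + 4·(3/20) + 5·(1/20) = 8/5.
E[X | Y ≥ 5] = (8/5) / (9/20) = 32/9.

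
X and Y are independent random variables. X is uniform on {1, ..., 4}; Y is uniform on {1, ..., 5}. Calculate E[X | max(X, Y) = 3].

Outcomes with max(X, Y) = 3: (1,3), (2,3), (3,1), (3,2), (3,3), each with probability 1/20.
E[X | max(X, Y) = 3] = (1 + 2 + 3 + 3 + 3) / 5 = 12/5.

12/5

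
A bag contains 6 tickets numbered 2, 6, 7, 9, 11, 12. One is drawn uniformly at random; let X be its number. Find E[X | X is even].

P(X is even) = 1/2.
Σ over the event: 2·1/6 + 6·1/6 + 12·1/6 = 10/3.
E[X | X is even] = (10/3) / (1/2) = 20/3.

20/3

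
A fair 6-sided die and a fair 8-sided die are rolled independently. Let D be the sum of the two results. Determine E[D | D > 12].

40/3

P(D > 12) = 1/16.
Σ over the event: 13·1/24 + 14·1/48 = 5/6.
E[D | D > 12] = (5/6) / (1/16) = 40/3.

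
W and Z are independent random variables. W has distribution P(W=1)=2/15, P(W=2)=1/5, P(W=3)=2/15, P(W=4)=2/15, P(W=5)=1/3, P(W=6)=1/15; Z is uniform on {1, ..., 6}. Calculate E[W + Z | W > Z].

P(W > Z) = 19/45.
Summing (W+Z)·P(x,y) over outcomes with W > Z gives 43/15.
E[W + Z | W > Z] = (43/15) / (19/45) = 129/19.

129/19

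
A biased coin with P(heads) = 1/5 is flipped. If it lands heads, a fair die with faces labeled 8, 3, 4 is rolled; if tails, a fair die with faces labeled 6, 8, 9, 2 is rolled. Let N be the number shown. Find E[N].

6

E[N | heads] = (8+3+4)/3 = 5.
E[N | tails] = (6+8+9+2)/4 = 25/4.
By the law of total expectation,
E[N] = (1/5)·(5) + (4/5)·(25/4) = 6.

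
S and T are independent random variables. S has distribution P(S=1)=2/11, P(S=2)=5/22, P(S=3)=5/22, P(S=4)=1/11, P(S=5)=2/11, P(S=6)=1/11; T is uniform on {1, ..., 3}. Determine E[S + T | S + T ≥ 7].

P(S + T ≥ 7) = 8/33.
Summing (S+T)·P(x,y) over outcomes with S + T ≥ 7 gives 61/33.
E[S + T | S + T ≥ 7] = (61/33) / (8/33) = 61/8.

61/8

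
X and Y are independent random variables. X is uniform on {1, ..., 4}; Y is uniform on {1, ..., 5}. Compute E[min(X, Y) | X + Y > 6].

Outcomes with X + Y > 6: (2,5), (3,4), (3,5), (4,3), (4,4), (4,5), each with probability 1/20.
E[min(X, Y) | X + Y > 6] = (2 + 3 + 3 + 3 + 4 + 4) / 6 = 19/6.

19/6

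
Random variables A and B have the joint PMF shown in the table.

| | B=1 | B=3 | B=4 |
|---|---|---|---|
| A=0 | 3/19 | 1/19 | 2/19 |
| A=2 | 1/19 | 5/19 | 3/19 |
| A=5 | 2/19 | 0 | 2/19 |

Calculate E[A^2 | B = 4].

P(B = 4) = 7/19.
Σ A^2·P over the event = 0·(2/19) + 4·(3/19) + 25·(2/19) = 62/19.
E[A^2 | B = 4] = (62/19) / (7/19) = 62/7.

62/7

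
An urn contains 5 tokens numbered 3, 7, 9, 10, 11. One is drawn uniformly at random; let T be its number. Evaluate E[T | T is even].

10

P(T is even) = 1/5.
Σ over the event: 10·1/5 = 2.
E[T | T is even] = (2) / (1/5) = 10.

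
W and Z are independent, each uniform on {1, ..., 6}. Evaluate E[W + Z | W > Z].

7

P(W > Z) = 5/12.
Summing (W+Z)·P(x,y) over outcomes with W > Z gives 35/12.
E[W + Z | W > Z] = (35/12) / (5/12) = 7.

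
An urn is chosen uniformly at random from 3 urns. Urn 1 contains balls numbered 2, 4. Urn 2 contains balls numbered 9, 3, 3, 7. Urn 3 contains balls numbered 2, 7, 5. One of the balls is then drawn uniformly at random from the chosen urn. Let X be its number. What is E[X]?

79/18

E[X | urn 1] = (2+4)/2 = 3.
E[X | urn 2] = (9+3+3+7)/4 = 11/2.
E[X | urn 3] = (2+7+5)/3 = 14/3.
By the law of total expectation,
E[X] = (1/3)·(3) + (1/3)·(11/2) + (1/3)·(14/3) = 79/18.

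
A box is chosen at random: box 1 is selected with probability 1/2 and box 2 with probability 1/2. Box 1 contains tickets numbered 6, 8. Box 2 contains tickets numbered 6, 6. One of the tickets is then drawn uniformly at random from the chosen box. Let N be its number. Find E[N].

13/2

E[N | box 1] = (6+8)/2 = 7.
E[N | box 2] = (6+6)/2 = 6.
E[N] = (1/2)·(7) + (1/2)·(6) = 13/2.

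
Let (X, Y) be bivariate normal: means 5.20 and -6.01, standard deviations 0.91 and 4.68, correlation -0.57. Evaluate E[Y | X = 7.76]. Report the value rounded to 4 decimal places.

-13.5145

For a bivariate normal, E[Y | X=x] = μ_Y + ρ·(σ_Y/σ_X)·(x − μ_X).
E[Y | X=7.76] = -6.01 + (-0.57)·(4.68/0.91)·(7.76 − (5.20)) = -6.01 + (-2.93143)·(2.56) = -13.5145.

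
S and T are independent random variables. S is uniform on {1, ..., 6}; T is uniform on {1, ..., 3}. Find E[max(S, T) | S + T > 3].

62/15

P(S + T > 3) = 5/6.
Summing max(S,T)·P(x,y) over outcomes with S + T > 3 gives 31/9.
E[max(S, T) | S + T > 3] = (31/9) / (5/6) = 62/15.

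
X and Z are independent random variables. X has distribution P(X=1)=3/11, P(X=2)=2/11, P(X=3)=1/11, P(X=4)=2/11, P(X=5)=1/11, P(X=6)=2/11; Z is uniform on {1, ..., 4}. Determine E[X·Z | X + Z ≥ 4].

P(X + Z ≥ 4) = 9/11.
Summing XZ·P(x,y) over outcomes with X + Z ≥ 4 gives 337/44.
E[X·Z | X + Z ≥ 4] = (337/44) / (9/11) = 337/36.

337/36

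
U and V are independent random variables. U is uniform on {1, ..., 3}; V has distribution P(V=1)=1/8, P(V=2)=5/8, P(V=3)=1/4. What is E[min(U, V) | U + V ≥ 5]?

P(U + V ≥ 5) = 3/8.
Summing min(U,V)·P(x,y) over outcomes with U + V ≥ 5 gives 5/6.
E[min(U, V) | U + V ≥ 5] = (5/6) / (3/8) = 20/9.

20/9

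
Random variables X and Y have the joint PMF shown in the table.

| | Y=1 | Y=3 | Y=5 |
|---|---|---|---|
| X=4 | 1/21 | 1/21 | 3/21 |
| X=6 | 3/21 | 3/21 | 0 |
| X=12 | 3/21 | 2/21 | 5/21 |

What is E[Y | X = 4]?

P(X = 4) = 5/21.
Σ Y·P over the event = 1·(1/21) + 3·(1/21) + 5·(3/21) = 19/21.
E[Y | X = 4] = (19/21) / (5/21) = 19/5.

19/5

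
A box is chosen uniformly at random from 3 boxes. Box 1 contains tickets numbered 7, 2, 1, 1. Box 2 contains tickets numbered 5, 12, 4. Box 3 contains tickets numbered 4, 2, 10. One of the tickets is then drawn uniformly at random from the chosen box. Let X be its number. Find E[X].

E[X | box 1] = (7+2+1+1)/4 = 11/4.
E[X | box 2] = (5+12+4)/3 = 7.
E[X | box 3] = (4+2+10)/3 = 16/3.
By the law of total expectation,
E[X] = (1/3)·(11/4) + (1/3)·(7) + (1/3)·(16/3) = 181/36.

181/36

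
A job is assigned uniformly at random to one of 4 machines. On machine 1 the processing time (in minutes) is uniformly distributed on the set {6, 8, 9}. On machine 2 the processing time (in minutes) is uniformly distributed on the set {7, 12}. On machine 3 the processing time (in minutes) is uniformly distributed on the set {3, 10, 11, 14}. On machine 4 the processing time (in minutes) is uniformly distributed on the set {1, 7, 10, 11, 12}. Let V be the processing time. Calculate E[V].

523/60

E[V | machine 1] = (6+8+9)/3 = 23/3.
E[V | machine 2] = (7+12)/2 = 19/2.
E[V | machine 3] = (3+10+11+14)/4 = 19/2.
E[V | machine 4] = (1+7+10+11+12)/5 = 41/5.
By the law of total expectation,
E[V] = (1/4)·(23/3) + (1/4)·(19/2) + (1/4)·(19/2) + (1/4)·(41/5) = 523/60.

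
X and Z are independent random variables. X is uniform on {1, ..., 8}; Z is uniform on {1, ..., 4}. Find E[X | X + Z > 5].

P(X + Z > 5) = 11/16.
Summing X·P(x,y) over outcomes with X + Z > 5 gives 31/8.
E[X | X + Z > 5] = (31/8) / (11/16) = 62/11.

62/11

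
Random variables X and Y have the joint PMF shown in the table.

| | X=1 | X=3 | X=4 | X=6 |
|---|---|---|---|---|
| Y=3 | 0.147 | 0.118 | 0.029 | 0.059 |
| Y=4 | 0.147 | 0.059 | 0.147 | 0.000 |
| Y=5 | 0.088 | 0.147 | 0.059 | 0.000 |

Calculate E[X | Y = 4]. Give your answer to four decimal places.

2.5836

P(Y = 4) = 0.353.
Σ X·P over the event = 1·(0.147) + 3·(0.059) + 4·(0.147) = 0.912.
E[X | Y = 4] = (0.912) / (0.353) = 2.5836.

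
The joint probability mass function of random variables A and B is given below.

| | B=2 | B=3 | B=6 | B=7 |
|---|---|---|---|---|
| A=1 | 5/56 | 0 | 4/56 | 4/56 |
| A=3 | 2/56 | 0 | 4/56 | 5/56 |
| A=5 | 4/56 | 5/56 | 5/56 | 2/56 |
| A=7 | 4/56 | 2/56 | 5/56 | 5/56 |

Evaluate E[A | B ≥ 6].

70/17

P(B ≥ 6) = 17/28.
Σ A·P over the event = 1·(4/56) + 1·(4/56) + 3·(4/56) + 3·(5/56) + 5·(5/56) + 5·(2/56) + 7·(5/56) + 7·(5/56) = 5/2.
E[A | B ≥ 6] = (5/2) / (17/28) = 70/17.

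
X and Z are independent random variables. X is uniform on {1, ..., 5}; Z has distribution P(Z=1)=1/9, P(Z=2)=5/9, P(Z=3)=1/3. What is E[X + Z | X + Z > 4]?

P(X + Z > 4) = 29/45.
Summing (X+Z)·P(x,y) over outcomes with X + Z > 4 gives 179/45.
E[X + Z | X + Z > 4] = (179/45) / (29/45) = 179/29.

179/29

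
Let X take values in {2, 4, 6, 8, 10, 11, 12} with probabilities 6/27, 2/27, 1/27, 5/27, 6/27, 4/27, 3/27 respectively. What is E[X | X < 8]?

P(X < 8) = 1/3.
Σ over the event: 2·2/9 + 4·2/27 + 6·1/27 = 26/27.
E[X | X < 8] = (26/27) / (1/3) = 26/9.

26/9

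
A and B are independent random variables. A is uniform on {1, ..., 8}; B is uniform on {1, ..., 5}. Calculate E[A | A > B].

29/5

P(A > B) = 5/8.
Summing A·P(x,y) over outcomes with A > B gives 29/8.
E[A | A > B] = (29/8) / (5/8) = 29/5.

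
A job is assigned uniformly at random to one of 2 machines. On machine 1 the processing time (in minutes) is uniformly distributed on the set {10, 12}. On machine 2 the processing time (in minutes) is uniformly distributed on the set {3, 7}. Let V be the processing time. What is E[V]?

E[V | machine 1] = (10+12)/2 = 11.
E[V | machine 2] = (3+7)/2 = 5.
By the law of total expectation,
E[V] = (1/2)·(11) + (1/2)·(5) = 8.

8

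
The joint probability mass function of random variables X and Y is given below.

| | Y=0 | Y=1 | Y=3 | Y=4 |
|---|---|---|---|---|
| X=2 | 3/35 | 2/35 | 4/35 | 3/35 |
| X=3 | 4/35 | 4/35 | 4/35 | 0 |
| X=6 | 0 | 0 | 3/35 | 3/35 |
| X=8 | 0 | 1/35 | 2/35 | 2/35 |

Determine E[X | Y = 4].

5

P(Y = 4) = 8/35.
Σ X·P over the event = 2·(3/35) + 6·(3/35) + 8·(2/35) = 8/7.
E[X | Y = 4] = (8/7) / (8/35) = 5.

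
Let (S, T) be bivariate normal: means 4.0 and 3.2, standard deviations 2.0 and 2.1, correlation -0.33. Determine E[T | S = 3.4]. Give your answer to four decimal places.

For a bivariate normal, E[T | S=x] = μ_T + ρ·(σ_T/σ_S)·(x − μ_S).
E[T | S=3.4] = 3.2 + (-0.33)·(2.1/2.0)·(3.4 − (4.0)) = 3.2 + (-0.3465)·(-0.6) = 3.4079.

3.4079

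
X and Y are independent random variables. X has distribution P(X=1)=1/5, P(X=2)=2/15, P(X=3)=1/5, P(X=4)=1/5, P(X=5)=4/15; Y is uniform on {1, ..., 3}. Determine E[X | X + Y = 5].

P(X + Y = 5) = 8/45.
Summing X·P(x,y) over outcomes with X + Y = 5 gives 5/9.
E[X | X + Y = 5] = (5/9) / (8/45) = 25/8.

25/8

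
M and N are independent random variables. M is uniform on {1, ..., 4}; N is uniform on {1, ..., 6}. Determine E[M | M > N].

10/3

Outcomes with M > N: (2,1), (3,1), (3,2), (4,1), (4,2), (4,3), each with probability 1/24.
E[M | M > N] = (2 + 3 + 3 + 4 + 4 + 4) / 6 = 10/3.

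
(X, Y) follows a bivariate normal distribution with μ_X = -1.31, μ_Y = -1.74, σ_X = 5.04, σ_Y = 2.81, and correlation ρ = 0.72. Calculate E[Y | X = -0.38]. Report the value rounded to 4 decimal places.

E[Y | X=x] = μ_Y + ρ(σ_Y/σ_X)(x − μ_X) for jointly normal variables.
E[Y | X=-0.38] = -1.74 + (0.72)·(2.81/5.04)·(-0.38 − (-1.31)) = -1.74 + (0.40143)·(0.93) = -1.3667.

-1.3667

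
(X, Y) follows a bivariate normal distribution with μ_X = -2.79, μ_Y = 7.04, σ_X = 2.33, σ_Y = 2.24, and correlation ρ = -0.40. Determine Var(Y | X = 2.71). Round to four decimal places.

Var(Y | X=x) = (1 − ρ²)·σ_Y².
Var(Y | X=2.71) = (2.24)²·(1 − (-0.40)²) = 5.0176·0.84 = 4.2148.

4.2148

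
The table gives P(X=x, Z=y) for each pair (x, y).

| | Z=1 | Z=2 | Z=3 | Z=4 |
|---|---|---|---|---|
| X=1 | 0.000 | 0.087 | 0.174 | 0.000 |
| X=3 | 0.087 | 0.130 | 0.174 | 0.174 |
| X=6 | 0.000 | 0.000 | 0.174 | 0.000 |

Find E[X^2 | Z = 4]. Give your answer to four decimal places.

P(Z = 4) = 0.174.
Σ X^2·P over the event = 9·(0.174) = 1.566.
E[X^2 | Z = 4] = (1.566) / (0.174) = 9.0000.

9.0000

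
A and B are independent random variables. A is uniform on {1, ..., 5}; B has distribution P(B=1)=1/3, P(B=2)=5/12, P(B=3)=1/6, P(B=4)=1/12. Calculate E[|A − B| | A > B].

77/36

P(A > B) = 3/5.
Summing |A−B|·P(x,y) over outcomes with A > B gives 77/60.
E[|A − B| | A > B] = (77/60) / (3/5) = 77/36.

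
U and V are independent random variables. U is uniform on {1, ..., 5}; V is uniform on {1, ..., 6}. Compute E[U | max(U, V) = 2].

5/3

Outcomes with max(U, V) = 2: (1,2), (2,1), (2,2), each with probability 1/30.
E[U | max(U, V) = 2] = (1 + 2 + 2) / 3 = 5/3.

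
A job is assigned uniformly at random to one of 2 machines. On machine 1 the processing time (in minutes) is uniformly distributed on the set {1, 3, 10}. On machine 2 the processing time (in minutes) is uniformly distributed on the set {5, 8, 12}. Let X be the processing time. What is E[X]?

13/2

E[X | machine 1] = (1+3+10)/3 = 14/3.
E[X | machine 2] = (5+8+12)/3 = 25/3.
E[X] = (1/2)·(14/3) + (1/2)·(25/3) = 13/2.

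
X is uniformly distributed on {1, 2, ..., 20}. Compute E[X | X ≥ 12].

16

Given X ≥ 12, X is equally likely to be any of {12, 13, 14, 15, 16, 17, 18, 19, 20}.
E[X | X ≥ 12] = (12 + 13 + 14 + 15 + 16 + 17 + 18 + 19 + 20) / 9 = 16.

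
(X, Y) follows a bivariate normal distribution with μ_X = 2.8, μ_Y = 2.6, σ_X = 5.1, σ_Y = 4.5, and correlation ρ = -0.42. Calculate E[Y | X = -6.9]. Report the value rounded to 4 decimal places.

The regression of Y on X has slope ρ·σ_Y/σ_X and passes through (μ_X, μ_Y).
E[Y | X=-6.9] = 2.6 + (-0.42)·(4.5/5.1)·(-6.9 − (2.8)) = 2.6 + (-0.37059)·(-9.7) = 6.1947.

6.1947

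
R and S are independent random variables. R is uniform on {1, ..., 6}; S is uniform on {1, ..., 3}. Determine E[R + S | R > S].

25/4

P(R > S) = 2/3.
Summing (R+S)·P(x,y) over outcomes with R > S gives 25/6.
E[R + S | R > S] = (25/6) / (2/3) = 25/4.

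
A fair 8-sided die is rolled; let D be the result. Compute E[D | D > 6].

Given D > 6, D is equally likely to be any of {7, 8}.
E[D | D > 6] = (7 + 8) / 2 = 15/2.

15/2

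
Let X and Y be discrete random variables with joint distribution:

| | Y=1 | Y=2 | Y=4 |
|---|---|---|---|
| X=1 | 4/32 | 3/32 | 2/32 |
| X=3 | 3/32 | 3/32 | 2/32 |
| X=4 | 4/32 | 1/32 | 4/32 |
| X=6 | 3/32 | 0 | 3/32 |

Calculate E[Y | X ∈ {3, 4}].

39/17

P(X ∈ {3, 4}) = 17/32.
Σ Y·P over the event = 1·(3/32) + 2·(3/32) + 4·(2/32) + 1·(4/32) + 2·(1/32) + 4·(4/32) = 39/32.
E[Y | X ∈ {3, 4}] = (39/32) / (17/32) = 39/17.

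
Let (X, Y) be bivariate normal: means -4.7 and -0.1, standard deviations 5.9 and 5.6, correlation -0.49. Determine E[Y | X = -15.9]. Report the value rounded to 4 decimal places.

5.1089

For a bivariate normal, E[Y | X=x] = μ_Y + ρ·(σ_Y/σ_X)·(x − μ_X).
E[Y | X=-15.9] = -0.1 + (-0.49)·(5.6/5.9)·(-15.9 − (-4.7)) = -0.1 + (-0.46508)·(-11.2) = 5.1089.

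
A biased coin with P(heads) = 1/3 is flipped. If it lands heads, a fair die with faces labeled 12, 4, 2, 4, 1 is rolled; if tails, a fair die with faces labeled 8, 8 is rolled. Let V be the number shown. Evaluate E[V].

103/15

E[V | heads] = (12+4+2+4+1)/5 = 23/5.
E[V | tails] = (8+8)/2 = 8.
By the law of total expectation,
E[V] = (1/3)·(23/5) + (2/3)·(8) = 103/15.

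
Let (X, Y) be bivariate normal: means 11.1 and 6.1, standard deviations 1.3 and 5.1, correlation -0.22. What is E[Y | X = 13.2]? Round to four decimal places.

For a bivariate normal, E[Y | X=x] = μ_Y + ρ·(σ_Y/σ_X)·(x − μ_X).
E[Y | X=13.2] = 6.1 + (-0.22)·(5.1/1.3)·(13.2 − (11.1)) = 6.1 + (-0.86308)·(2.1) = 4.2875.

4.2875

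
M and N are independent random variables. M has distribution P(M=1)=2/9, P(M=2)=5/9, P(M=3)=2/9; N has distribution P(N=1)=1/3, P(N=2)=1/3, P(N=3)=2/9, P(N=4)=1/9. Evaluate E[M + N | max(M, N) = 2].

41/12

P(max(M, N) = 2) = 4/9.
Summing (M+N)·P(x,y) over outcomes with max(M, N) = 2 gives 41/27.
E[M + N | max(M, N) = 2] = (41/27) / (4/9) = 41/12.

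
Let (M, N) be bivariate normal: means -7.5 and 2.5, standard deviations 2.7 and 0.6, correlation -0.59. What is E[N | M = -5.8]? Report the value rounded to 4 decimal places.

2.2771

E[N | M=x] = μ_N + ρ(σ_N/σ_M)(x − μ_M) for jointly normal variables.
E[N | M=-5.8] = 2.5 + (-0.59)·(0.6/2.7)·(-5.8 − (-7.5)) = 2.5 + (-0.13111)·(1.7) = 2.2771.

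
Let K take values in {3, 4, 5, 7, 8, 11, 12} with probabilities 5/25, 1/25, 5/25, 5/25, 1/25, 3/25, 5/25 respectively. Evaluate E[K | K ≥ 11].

93/8

P(K ≥ 11) = 8/25.
Σ over the event: 11·3/25 + 12·1/5 = 93/25.
E[K | K ≥ 11] = (93/25) / (8/25) = 93/8.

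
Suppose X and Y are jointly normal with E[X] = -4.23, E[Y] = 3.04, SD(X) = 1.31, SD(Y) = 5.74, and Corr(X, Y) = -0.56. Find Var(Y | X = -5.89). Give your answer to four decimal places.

For a bivariate normal, Var(Y | X=x) = σ_Y²(1 − ρ²).
Var(Y | X=-5.89) = (5.74)²·(1 − (-0.56)²) = 32.9476·0.6864 = 22.6152.

22.6152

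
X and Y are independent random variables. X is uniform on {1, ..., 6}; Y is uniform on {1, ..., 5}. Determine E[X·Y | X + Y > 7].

P(X + Y > 7) = 1/3.
Summing XY·P(x,y) over outcomes with X + Y > 7 gives 13/2.
E[X·Y | X + Y > 7] = (13/2) / (1/3) = 39/2.

39/2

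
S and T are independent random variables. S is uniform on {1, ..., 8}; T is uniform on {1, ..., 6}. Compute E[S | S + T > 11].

22/3

Outcomes with S + T > 11: (6,6), (7,5), (7,6), (8,4), (8,5), (8,6), each with probability 1/48.
E[S | S + T > 11] = (6 + 7 + 7 + 8 + 8 + 8) / 6 = 22/3.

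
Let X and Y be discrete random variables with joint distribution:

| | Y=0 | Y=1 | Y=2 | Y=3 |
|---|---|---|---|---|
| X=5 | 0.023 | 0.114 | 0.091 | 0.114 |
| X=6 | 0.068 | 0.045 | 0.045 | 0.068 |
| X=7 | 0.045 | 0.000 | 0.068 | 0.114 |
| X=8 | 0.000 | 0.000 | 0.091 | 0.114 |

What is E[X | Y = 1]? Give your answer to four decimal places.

5.2830

P(Y = 1) = 0.159.
Σ X·P over the event = 5·(0.114) + 6·(0.045) = 0.840.
E[X | Y = 1] = (0.840) / (0.159) = 5.2830.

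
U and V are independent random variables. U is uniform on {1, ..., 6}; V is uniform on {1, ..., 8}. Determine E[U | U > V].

14/3

P(U > V) = 5/16.
Summing U·P(x,y) over outcomes with U > V gives 35/24.
E[U | U > V] = (35/24) / (5/16) = 14/3.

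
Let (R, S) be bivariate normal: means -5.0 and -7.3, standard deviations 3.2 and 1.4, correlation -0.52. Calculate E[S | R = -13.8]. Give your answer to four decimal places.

The regression of S on R has slope ρ·σ_S/σ_R and passes through (μ_R, μ_S).
E[S | R=-13.8] = -7.3 + (-0.52)·(1.4/3.2)·(-13.8 − (-5.0)) = -7.3 + (-0.2275)·(-8.8) = -5.2980.

-5.2980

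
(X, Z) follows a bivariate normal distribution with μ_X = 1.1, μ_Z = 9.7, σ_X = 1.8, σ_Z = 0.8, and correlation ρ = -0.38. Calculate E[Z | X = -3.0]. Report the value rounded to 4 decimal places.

10.3924

The regression of Z on X has slope ρ·σ_Z/σ_X and passes through (μ_X, μ_Z).
E[Z | X=-3.0] = 9.7 + (-0.38)·(0.8/1.8)·(-3.0 − (1.1)) = 9.7 + (-0.16889)·(-4.1) = 10.3924.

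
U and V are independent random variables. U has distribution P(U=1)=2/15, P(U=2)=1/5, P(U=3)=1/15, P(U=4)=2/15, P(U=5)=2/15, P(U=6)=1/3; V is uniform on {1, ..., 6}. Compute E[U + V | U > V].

P(U > V) = 22/45.
Summing (U+V)·P(x,y) over outcomes with U > V gives 113/30.
E[U + V | U > V] = (113/30) / (22/45) = 339/44.

339/44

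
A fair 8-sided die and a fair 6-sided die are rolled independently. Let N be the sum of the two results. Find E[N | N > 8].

P(N > 8) = 7/16.
Σ over the event: 9·1/8 + 10·5/48 + 11·1/12 + 12·1/16 + 13·1/24 + 14·1/48 = 14/3.
E[N | N > 8] = (14/3) / (7/16) = 32/3.

32/3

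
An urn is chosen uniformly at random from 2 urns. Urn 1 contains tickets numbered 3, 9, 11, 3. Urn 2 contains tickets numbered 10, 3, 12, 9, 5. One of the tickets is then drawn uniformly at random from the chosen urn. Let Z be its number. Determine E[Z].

143/20

E[Z | urn 1] = (3+9+11+3)/4 = 13/2.
E[Z | urn 2] = (10+3+12+9+5)/5 = 39/5.
E[Z] = (1/2)·(13/2) + (1/2)·(39/5) = 143/20.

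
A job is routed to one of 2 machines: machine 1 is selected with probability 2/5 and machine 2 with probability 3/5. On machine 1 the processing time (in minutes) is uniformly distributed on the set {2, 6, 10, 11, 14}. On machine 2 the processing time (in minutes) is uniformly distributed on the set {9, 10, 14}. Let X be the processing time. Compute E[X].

251/25

E[X | machine 1] = (2+6+10+11+14)/5 = 43/5.
E[X | machine 2] = (9+10+14)/3 = 11.
By the law of total expectation,
E[X] = (2/5)·(43/5) + (3/5)·(11) = 251/25.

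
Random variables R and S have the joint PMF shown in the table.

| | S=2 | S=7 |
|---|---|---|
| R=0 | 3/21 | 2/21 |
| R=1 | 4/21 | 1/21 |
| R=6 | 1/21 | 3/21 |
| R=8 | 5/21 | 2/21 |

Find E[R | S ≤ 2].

50/13

P(S ≤ 2) = 13/21.
Σ R·P over the event = 0·(3/21) + 1·(4/21) + 6·(1/21) + 8·(5/21) = 50/21.
E[R | S ≤ 2] = (50/21) / (13/21) = 50/13.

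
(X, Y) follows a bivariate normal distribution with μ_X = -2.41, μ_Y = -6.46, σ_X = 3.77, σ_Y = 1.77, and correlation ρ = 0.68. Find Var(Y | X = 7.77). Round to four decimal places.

1.6842

For a bivariate normal, Var(Y | X=x) = σ_Y²(1 − ρ²).
Var(Y | X=7.77) = (1.77)²·(1 − (0.68)²) = 3.1329·0.5376 = 1.6842.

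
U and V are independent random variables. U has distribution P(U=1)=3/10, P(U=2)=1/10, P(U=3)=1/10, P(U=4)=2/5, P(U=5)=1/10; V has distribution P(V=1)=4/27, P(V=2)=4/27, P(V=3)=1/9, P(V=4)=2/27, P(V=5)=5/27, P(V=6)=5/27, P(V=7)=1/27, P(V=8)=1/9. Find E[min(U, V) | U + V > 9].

P(U + V > 9) = 19/90.
Summing min(U,V)·P(x,y) over outcomes with U + V > 9 gives 116/135.
E[min(U, V) | U + V > 9] = (116/135) / (19/90) = 232/57.

232/57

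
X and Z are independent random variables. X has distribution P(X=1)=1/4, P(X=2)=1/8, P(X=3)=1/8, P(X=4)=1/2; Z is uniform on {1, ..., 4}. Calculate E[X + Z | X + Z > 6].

67/9

P(X + Z > 6) = 9/32.
Summing (X+Z)·P(x,y) over outcomes with X + Z > 6 gives 67/32.
E[X + Z | X + Z > 6] = (67/32) / (9/32) = 67/9.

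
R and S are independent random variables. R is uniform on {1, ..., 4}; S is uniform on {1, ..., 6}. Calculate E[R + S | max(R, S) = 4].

44/7

Outcomes with max(R, S) = 4: (1,4), (2,4), (3,4), (4,1), (4,2), (4,3), (4,4), each with probability 1/24.
E[R + S | max(R, S) = 4] = (5 + 6 + 7 + 5 + 6 + 7 + 8) / 7 = 44/7.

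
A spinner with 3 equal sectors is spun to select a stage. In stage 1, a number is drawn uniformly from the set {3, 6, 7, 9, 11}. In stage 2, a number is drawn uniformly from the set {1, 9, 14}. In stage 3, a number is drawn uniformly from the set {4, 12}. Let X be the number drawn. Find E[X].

E[X | stage 1] = (3+6+7+9+11)/5 = 36/5.
E[X | stage 2] = (1+9+14)/3 = 8.
E[X | stage 3] = (4+12)/2 = 8.
E[X] = (1/3)·(36/5) + (1/3)·(8) + (1/3)·(8) = 116/15.

116/15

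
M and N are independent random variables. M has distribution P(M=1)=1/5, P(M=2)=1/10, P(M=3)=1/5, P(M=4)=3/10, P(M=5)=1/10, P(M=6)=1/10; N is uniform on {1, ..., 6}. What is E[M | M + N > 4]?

P(M + N > 4) = 5/6.
Summing M·P(x,y) over outcomes with M + N > 4 gives 91/30.
E[M | M + N > 4] = (91/30) / (5/6) = 91/25.

91/25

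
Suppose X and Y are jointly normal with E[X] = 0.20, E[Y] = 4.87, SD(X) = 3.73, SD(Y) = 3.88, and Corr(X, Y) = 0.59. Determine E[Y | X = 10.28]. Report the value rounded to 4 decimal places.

11.0564

The regression of Y on X has slope ρ·σ_Y/σ_X and passes through (μ_X, μ_Y).
E[Y | X=10.28] = 4.87 + (0.59)·(3.88/3.73)·(10.28 − (0.20)) = 4.87 + (0.61373)·(10.08) = 11.0564.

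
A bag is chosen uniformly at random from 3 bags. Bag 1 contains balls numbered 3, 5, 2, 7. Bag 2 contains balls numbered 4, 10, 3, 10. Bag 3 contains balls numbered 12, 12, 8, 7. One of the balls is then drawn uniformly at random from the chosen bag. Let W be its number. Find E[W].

E[W | bag 1] = (3+5+2+7)/4 = 17/4.
E[W | bag 2] = (4+10+3+10)/4 = 27/4.
E[W | bag 3] = (12+12+8+7)/4 = 39/4.
By the law of total expectation,
E[W] = (1/3)·(17/4) + (1/3)·(27/4) + (1/3)·(39/4) = 83/12.

83/12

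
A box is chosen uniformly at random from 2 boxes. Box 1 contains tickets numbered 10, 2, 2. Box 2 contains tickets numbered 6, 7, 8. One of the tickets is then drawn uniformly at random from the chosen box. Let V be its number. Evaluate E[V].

35/6

E[V | box 1] = (10+2+2)/3 = 14/3.
E[V | box 2] = (6+7+8)/3 = 7.
By the law of total expectation,
E[V] = (1/2)·(14/3) + (1/2)·(7) = 35/6.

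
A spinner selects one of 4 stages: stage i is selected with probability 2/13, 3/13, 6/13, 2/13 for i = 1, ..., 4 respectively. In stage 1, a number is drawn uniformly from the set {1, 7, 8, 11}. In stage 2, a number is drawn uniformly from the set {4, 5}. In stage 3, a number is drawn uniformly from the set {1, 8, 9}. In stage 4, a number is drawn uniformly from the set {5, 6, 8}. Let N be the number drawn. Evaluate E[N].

227/39

E[N | stage 1] = (1+7+8+11)/4 = 27/4.
E[N | stage 2] = (4+5)/2 = 9/2.
E[N | stage 3] = (1+8+9)/3 = 6.
E[N | stage 4] = (5+6+8)/3 = 19/3.
By the law of total expectation,
E[N] = (2/13)·(27/4) + (3/13)·(9/2) + (6/13)·(6) + (2/13)·(19/3) = 227/39.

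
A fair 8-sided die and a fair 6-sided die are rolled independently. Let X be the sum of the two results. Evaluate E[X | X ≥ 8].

272/27

P(X ≥ 8) = 9/16.
Σ over the event: 8·1/8 + 9·1/8 + 10·5/48 + 11·1/12 + 12·1/16 + 13·1/24 + 14·1/48 = 17/3.
E[X | X ≥ 8] = (17/3) / (9/16) = 272/27.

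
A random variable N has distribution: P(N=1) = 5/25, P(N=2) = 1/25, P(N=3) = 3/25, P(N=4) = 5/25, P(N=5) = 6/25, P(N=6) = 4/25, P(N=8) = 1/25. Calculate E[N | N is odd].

P(N is odd) = 14/25.
Σ over the event: 1·1/5 + 3·3/25 + 5·6/25 = 44/25.
E[N | N is odd] = (44/25) / (14/25) = 22/7.

22/7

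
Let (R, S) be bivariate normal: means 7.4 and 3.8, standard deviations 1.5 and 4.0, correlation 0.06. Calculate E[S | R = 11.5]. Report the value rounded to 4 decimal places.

E[S | R=x] = μ_S + ρ(σ_S/σ_R)(x − μ_R) for jointly normal variables.
E[S | R=11.5] = 3.8 + (0.06)·(4.0/1.5)·(11.5 − (7.4)) = 3.8 + (0.16)·(4.1) = 4.4560.

4.4560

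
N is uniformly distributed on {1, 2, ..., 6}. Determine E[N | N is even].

Given N is even, N is equally likely to be any of {2, 4, 6}.
E[N | N is even] = (2 + 4 + 6) / 3 = 4.

4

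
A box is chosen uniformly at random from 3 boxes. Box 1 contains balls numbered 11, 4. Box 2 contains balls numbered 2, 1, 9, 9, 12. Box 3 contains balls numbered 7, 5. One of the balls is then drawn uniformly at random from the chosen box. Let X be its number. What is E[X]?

E[X | box 1] = (11+4)/2 = 15/2.
E[X | box 2] = (2+1+9+9+12)/5 = 33/5.
E[X | box 3] = (7+5)/2 = 6.
E[X] = (1/3)·(15/2) + (1/3)·(33/5) + (1/3)·(6) = 67/10.

67/10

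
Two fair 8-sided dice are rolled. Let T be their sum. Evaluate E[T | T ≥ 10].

12

P(T ≥ 10) = 7/16.
Σ over the event: 10·7/64 + 11·3/32 + 12·5/64 + 13·1/16 + 14·3/64 + 15·1/32 + 16·1/64 = 21/4.
E[T | T ≥ 10] = (21/4) / (7/16) = 12.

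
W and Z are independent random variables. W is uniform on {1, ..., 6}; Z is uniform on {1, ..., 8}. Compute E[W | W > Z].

P(W > Z) = 5/16.
Summing W·P(x,y) over outcomes with W > Z gives 35/24.
E[W | W > Z] = (35/24) / (5/16) = 14/3.

14/3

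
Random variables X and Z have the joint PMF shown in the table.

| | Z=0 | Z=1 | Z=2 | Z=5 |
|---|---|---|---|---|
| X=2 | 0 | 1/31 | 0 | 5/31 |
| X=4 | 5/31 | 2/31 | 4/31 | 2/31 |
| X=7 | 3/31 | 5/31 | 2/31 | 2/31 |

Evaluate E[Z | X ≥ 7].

P(X ≥ 7) = 12/31.
Σ Z·P over the event = 0·(3/31) + 1·(5/31) + 2·(2/31) + 5·(2/31) = 19/31.
E[Z | X ≥ 7] = (19/31) / (12/31) = 19/12.

19/12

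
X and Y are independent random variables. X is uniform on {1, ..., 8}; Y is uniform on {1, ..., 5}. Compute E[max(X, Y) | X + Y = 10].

13/2

Outcomes with X + Y = 10: (5,5), (6,4), (7,3), (8,2), each with probability 1/40.
E[max(X, Y) | X + Y = 10] = (5 + 6 + 7 + 8) / 4 = 13/2.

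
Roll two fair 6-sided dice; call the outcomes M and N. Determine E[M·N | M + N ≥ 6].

P(M + N ≥ 6) = 13/18.
Summing MN·P(x,y) over outcomes with M + N ≥ 6 gives 203/18.
E[M·N | M + N ≥ 6] = (203/18) / (13/18) = 203/13.

203/13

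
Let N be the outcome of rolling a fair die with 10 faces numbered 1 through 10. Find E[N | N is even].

Given N is even, N is equally likely to be any of {2, 4, 6, 8, 10}.
E[N | N is even] = (2 + 4 + 6 + 8 + 10) / 5 = 6.

6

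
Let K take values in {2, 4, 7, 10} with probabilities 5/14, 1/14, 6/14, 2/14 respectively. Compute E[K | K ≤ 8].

14/3

P(K ≤ 8) = 6/7.
Σ over the event: 2·5/14 + 4·1/14 + 7·3/7 = 4.
E[K | K ≤ 8] = (4) / (6/7) = 14/3.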